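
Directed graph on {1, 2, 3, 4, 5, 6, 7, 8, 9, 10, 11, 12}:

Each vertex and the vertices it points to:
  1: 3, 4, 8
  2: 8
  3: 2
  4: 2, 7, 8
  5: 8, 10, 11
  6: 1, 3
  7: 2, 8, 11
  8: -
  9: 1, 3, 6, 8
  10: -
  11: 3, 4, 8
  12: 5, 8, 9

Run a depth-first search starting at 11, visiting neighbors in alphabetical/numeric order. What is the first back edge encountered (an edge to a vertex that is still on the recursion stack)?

DFS from 11 (visiting neighbors in alphabetical/numeric order); mark gray on enter, black on exit:
11 gray
  3 gray
    2 gray
      8 gray
      8 black
    2 black
  3 black
  4 gray
    4→2: 2 black — skip
    7 gray
      7→2: 2 black — skip
      7→8: 8 black — skip
      7→11: 11 is gray → back edge
First back edge: 7 → 11.

7→11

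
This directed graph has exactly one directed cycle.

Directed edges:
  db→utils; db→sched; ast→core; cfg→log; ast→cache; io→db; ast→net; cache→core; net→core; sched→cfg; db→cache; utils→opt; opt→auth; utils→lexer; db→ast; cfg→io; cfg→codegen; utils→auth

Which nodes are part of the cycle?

db, io, cfg, sched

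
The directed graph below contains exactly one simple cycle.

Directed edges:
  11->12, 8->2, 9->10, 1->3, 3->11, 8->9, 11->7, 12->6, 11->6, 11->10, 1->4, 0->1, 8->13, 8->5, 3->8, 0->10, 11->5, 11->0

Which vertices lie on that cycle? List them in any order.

0, 1, 3, 11

DFS with gray/black marking from 3:
3 gray
  8 gray
    13 gray
    13 black
    5 gray
    5 black
    2 gray
    2 black
    9 gray
      10 gray
      10 black
    9 black
  8 black
  11 gray
    11→5: 5 black — skip
    6 gray
    6 black
    11→10: 10 black — skip
    7 gray
    7 black
    0 gray
      0→10: 10 black — skip
      1 gray
        1→3: 3 is gray → back edge
Back edge closes the cycle 3 → 11 → 0 → 1 → 3; its vertices are {0, 1, 3, 11}.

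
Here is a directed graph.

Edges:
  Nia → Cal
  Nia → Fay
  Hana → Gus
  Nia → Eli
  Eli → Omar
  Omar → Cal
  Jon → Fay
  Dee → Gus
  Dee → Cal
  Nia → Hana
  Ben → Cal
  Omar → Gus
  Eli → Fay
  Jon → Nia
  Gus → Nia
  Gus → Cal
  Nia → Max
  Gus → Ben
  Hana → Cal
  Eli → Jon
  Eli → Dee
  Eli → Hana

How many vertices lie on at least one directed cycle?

A vertex is on a directed cycle iff it belongs to a strongly connected component of size ≥ 2 (or has a self-loop).
The vertices on cycles are {Dee, Eli, Gus, Jon, Nia, Hana, Omar} — 7 in total.

7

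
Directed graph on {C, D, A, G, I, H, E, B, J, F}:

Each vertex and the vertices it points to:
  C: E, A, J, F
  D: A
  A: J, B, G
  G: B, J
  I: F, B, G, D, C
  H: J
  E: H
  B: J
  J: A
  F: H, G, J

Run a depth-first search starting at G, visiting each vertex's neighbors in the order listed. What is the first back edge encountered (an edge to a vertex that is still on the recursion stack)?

A→J

DFS from G (visiting each vertex's neighbors in the order listed); mark gray on enter, black on exit:
G gray
  B gray
    J gray
      A gray
        A→J: J is gray → back edge
First back edge: A → J.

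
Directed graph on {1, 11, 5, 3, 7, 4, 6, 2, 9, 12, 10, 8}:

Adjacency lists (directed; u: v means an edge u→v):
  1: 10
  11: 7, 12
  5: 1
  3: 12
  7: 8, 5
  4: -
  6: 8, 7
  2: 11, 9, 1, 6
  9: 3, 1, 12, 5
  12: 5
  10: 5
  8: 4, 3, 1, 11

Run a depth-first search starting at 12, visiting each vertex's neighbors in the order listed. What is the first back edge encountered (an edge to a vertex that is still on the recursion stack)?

10→5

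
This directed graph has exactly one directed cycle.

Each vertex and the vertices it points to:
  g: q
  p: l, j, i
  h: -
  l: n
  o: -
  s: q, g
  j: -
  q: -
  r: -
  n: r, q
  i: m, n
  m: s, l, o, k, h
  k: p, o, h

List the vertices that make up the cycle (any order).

DFS with gray/black marking from p:
p gray
  l gray
    n gray
      r gray
      r black
      q gray
      q black
    n black
  l black
  j gray
  j black
  i gray
    m gray
      s gray
        s→q: q black — skip
        g gray
          g→q: q black — skip
        g black
      s black
      m→l: l black — skip
      o gray
      o black
      k gray
        k→p: p is gray → back edge
Back edge closes the cycle p → i → m → k → p; its vertices are {i, k, m, p}.

i, k, m, p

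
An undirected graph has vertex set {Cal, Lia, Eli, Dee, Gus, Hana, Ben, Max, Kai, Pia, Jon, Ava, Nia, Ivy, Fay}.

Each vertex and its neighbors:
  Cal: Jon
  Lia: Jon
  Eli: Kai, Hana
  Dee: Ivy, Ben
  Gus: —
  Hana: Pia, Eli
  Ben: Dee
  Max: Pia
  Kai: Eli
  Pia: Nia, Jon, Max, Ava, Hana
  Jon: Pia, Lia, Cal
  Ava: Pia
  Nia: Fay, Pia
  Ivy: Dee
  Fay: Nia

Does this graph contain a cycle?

No

DFS, tracking each vertex's parent; an edge to a visited non-parent vertex closes a cycle.
Start from Nia:
visit Nia (parent –)
  visit Fay (parent Nia)
    Fay–Nia: parent, skip
  visit Pia (parent Nia)
    Pia–Nia: parent, skip
    visit Jon (parent Pia)
      Jon–Pia: parent, skip
      visit Lia (parent Jon)
        Lia–Jon: parent, skip
      visit Cal (parent Jon)
        Cal–Jon: parent, skip
    visit Max (parent Pia)
      Max–Pia: parent, skip
    visit Ava (parent Pia)
      Ava–Pia: parent, skip
    visit Hana (parent Pia)
      Hana–Pia: parent, skip
      visit Eli (parent Hana)
        visit Kai (parent Eli)
          Kai–Eli: parent, skip
        Eli–Hana: parent, skip
visit Dee (parent –)
  visit Ivy (parent Dee)
    Ivy–Dee: parent, skip
  visit Ben (parent Dee)
    Ben–Dee: parent, skip
visit Gus (parent –)
No non-parent visited neighbor found — the graph is a forest.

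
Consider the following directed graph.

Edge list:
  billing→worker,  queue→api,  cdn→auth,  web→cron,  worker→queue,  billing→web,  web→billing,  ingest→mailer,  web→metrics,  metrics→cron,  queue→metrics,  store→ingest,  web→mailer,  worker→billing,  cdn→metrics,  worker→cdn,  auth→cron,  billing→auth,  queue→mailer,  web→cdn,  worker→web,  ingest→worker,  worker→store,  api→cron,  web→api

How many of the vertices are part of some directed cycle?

5

A vertex is on a directed cycle iff it belongs to a strongly connected component of size ≥ 2 (or has a self-loop).
The vertices on cycles are {web, store, ingest, worker, billing} — 5 in total.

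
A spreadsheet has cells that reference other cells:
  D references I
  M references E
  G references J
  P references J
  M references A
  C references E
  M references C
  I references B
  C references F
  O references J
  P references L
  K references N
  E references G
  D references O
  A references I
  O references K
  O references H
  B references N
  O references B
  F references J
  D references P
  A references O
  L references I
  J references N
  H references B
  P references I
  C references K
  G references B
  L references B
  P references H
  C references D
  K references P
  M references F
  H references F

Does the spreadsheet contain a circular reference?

No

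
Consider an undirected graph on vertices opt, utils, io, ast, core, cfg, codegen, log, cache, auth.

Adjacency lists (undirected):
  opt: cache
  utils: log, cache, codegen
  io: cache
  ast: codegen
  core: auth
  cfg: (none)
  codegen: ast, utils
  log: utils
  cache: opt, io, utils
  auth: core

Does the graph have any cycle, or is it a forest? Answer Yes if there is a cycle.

DFS, tracking each vertex's parent; an edge to a visited non-parent vertex closes a cycle.
Start from cache:
visit cache (parent –)
  visit opt (parent cache)
    opt–cache: parent, skip
  visit io (parent cache)
    io–cache: parent, skip
  visit utils (parent cache)
    visit log (parent utils)
      log–utils: parent, skip
    utils–cache: parent, skip
    visit codegen (parent utils)
      visit ast (parent codegen)
        ast–codegen: parent, skip
      codegen–utils: parent, skip
visit core (parent –)
  visit auth (parent core)
    auth–core: parent, skip
visit cfg (parent –)
No non-parent visited neighbor found — the graph is a forest.

No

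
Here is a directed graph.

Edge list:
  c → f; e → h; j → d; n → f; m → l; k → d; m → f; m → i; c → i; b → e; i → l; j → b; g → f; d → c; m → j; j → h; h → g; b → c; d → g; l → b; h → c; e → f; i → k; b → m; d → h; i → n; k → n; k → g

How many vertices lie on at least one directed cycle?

A vertex is on a directed cycle iff it belongs to a strongly connected component of size ≥ 2 (or has a self-loop).
The vertices on cycles are {b, c, d, e, h, i, j, k, l, m} — 10 in total.

10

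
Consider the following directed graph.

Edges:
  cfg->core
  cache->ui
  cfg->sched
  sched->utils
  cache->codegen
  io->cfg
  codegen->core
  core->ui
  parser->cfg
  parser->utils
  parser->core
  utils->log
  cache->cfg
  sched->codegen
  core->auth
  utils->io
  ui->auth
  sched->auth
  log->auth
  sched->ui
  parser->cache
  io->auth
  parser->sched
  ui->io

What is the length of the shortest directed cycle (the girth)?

For each vertex v, BFS finds the shortest path from v back to v.
The shortest such closed walk is utils → io → cfg → sched → utils, length 4.

4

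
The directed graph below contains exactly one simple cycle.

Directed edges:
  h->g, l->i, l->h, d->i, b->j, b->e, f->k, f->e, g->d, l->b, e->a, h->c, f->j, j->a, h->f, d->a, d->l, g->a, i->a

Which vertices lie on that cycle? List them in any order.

d, g, h, l

DFS with gray/black marking from l:
l gray
  i gray
    a gray
    a black
  i black
  b gray
    j gray
      j→a: a black — skip
    j black
    e gray
      e→a: a black — skip
    e black
  b black
  h gray
    c gray
    c black
    g gray
      g→a: a black — skip
      d gray
        d→l: l is gray → back edge
Back edge closes the cycle l → h → g → d → l; its vertices are {d, g, h, l}.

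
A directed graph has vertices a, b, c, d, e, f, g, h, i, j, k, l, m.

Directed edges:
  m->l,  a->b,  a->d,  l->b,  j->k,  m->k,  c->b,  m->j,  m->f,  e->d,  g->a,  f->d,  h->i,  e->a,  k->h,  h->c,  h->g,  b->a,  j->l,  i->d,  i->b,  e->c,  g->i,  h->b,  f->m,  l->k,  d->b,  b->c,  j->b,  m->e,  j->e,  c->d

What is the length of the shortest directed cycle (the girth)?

2

For each vertex v, BFS finds the shortest path from v back to v.
The shortest such closed walk is m → f → m, length 2.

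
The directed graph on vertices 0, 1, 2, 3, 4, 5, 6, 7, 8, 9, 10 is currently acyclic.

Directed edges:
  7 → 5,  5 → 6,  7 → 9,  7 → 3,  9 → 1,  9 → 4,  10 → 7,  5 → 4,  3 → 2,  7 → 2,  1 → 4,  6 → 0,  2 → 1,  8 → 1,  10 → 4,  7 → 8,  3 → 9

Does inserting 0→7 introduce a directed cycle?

Yes

Adding 0→7 creates a cycle iff 7 can already reach 0.
Path from 7: 7 → 5 → 6 → 0.
So 7 → … → 0 → 7 is a cycle.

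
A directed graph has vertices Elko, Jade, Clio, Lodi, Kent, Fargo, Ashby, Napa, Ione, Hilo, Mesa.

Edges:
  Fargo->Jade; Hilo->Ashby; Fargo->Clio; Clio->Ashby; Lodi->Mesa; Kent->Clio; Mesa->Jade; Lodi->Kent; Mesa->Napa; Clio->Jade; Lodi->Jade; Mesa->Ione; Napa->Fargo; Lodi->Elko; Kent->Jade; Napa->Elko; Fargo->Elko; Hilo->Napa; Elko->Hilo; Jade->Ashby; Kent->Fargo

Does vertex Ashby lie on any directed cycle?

No

Ashby lies on a cycle iff there is a path from Ashby back to itself.
Exploring from Ashby, it never reaches itself; equivalently, its strongly connected component is a singleton.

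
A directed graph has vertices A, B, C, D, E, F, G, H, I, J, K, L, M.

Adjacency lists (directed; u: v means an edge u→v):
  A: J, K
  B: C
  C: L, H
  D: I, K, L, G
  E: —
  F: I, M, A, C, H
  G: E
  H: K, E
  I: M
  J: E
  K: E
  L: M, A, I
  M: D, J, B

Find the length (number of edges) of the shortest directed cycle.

For each vertex v, BFS finds the shortest path from v back to v.
The shortest such closed walk is M → D → I → M, length 3.

3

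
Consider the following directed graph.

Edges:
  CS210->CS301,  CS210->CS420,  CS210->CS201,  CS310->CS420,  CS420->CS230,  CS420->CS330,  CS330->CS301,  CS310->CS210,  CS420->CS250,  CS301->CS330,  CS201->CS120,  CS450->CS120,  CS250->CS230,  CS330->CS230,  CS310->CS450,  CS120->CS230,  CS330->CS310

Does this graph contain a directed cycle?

DFS with white/gray/black marking, starting from CS210:
CS210 gray
  CS201 gray
    CS120 gray
      CS230 gray
      CS230 black
    CS120 black
  CS201 black
  CS301 gray
    CS330 gray
      CS330→CS230: CS230 black — skip
      CS310 gray
        CS420 gray
          CS420→CS230: CS230 black — skip
          CS250 gray
            CS250→CS230: CS230 black — skip
          CS250 black
          CS420→CS330: CS330 is gray → back edge
Back edge found, so a cycle exists: CS330 → CS310 → CS420 → CS330.

Yes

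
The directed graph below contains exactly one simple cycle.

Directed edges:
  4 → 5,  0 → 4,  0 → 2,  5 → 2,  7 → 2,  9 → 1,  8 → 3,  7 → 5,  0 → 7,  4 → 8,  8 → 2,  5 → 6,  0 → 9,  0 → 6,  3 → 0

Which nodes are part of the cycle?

DFS with gray/black marking from 0:
0 gray
  7 gray
    5 gray
      2 gray
      2 black
      6 gray
      6 black
    5 black
    7→2: 2 black — skip
  7 black
  0→6: 6 black — skip
  0→2: 2 black — skip
  9 gray
    1 gray
    1 black
  9 black
  4 gray
    8 gray
      8→2: 2 black — skip
      3 gray
        3→0: 0 is gray → back edge
Back edge closes the cycle 0 → 4 → 8 → 3 → 0; its vertices are {0, 3, 4, 8}.

0, 3, 4, 8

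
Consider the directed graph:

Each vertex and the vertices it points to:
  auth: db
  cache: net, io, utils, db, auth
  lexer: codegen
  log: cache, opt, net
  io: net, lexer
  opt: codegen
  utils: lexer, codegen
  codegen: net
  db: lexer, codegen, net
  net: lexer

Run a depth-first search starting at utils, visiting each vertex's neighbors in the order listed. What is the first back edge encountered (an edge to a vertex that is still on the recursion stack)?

net→lexer

DFS from utils (visiting each vertex's neighbors in the order listed); mark gray on enter, black on exit:
utils gray
  lexer gray
    codegen gray
      net gray
        net→lexer: lexer is gray → back edge
First back edge: net → lexer.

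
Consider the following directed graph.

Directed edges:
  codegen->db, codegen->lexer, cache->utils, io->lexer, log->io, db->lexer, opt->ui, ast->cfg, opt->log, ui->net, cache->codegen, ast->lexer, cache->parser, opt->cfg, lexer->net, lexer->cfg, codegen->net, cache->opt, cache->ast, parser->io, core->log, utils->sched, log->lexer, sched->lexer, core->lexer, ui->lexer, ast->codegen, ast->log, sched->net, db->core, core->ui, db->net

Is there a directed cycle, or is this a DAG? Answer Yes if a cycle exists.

No

DFS with white/gray/black marking, starting from parser:
parser gray
  io gray
    lexer gray
      net gray
      net black
      cfg gray
      cfg black
    lexer black
  io black
parser black
log gray
  log→io: io black — skip
  log→lexer: lexer black — skip
log black
ast gray
  codegen gray
    db gray
      db→net: net black — skip
      core gray
        core→log: log black — skip
        core→lexer: lexer black — skip
        ui gray
          ui→net: net black — skip
          ui→lexer: lexer black — skip
        ui black
      core black
      db→lexer: lexer black — skip
    db black
    codegen→net: net black — skip
    codegen→lexer: lexer black — skip
  codegen black
  ast→lexer: lexer black — skip
  ast→cfg: cfg black — skip
  ast→log: log black — skip
ast black
sched gray
  sched→lexer: lexer black — skip
  sched→net: net black — skip
sched black
cache gray
  opt gray
    opt→ui: ui black — skip
    opt→cfg: cfg black — skip
    opt→log: log black — skip
  opt black
  cache→parser: parser black — skip
  cache→codegen: codegen black — skip
  cache→ast: ast black — skip
  utils gray
    utils→sched: sched black — skip
  utils black
cache black
Every edge goes to a white or black vertex — no back edge, so the graph is acyclic.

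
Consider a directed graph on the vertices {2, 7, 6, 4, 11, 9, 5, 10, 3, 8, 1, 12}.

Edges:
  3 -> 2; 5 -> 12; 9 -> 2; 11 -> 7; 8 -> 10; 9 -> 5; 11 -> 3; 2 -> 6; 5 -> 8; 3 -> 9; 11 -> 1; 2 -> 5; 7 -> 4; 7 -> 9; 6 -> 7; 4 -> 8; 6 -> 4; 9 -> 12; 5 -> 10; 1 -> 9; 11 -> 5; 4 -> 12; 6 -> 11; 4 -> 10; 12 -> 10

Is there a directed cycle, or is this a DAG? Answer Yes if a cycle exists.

DFS with white/gray/black marking, starting from 10:
10 gray
10 black
2 gray
  6 gray
    11 gray
      5 gray
        12 gray
          12→10: 10 black — skip
        12 black
        5→10: 10 black — skip
        8 gray
          8→10: 10 black — skip
        8 black
      5 black
      3 gray
        3→2: 2 is gray → back edge
Back edge found, so a cycle exists: 2 → 6 → 11 → 3 → 2.

Yes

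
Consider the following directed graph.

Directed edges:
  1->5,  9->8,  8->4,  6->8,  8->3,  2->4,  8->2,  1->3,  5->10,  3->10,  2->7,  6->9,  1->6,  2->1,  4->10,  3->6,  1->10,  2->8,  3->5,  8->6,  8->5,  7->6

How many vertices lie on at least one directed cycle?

7

A vertex is on a directed cycle iff it belongs to a strongly connected component of size ≥ 2 (or has a self-loop).
The vertices on cycles are {1, 2, 3, 6, 7, 8, 9} — 7 in total.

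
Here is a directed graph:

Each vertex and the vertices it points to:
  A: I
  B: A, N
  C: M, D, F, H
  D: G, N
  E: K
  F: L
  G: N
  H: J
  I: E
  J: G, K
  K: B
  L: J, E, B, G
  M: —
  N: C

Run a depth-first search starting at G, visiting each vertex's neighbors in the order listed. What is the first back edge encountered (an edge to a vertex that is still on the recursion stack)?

D→G

DFS from G (visiting each vertex's neighbors in the order listed); mark gray on enter, black on exit:
G gray
  N gray
    C gray
      M gray
      M black
      D gray
        D→G: G is gray → back edge
First back edge: D → G.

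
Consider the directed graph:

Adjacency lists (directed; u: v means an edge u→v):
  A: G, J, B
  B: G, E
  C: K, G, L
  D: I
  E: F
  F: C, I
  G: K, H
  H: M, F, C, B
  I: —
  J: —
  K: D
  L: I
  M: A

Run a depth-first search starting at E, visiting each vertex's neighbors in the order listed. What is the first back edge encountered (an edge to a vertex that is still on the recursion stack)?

A→G

DFS from E (visiting each vertex's neighbors in the order listed); mark gray on enter, black on exit:
E gray
  F gray
    C gray
      K gray
        D gray
          I gray
          I black
        D black
      K black
      G gray
        G→K: K black — skip
        H gray
          M gray
            A gray
              A→G: G is gray → back edge
First back edge: A → G.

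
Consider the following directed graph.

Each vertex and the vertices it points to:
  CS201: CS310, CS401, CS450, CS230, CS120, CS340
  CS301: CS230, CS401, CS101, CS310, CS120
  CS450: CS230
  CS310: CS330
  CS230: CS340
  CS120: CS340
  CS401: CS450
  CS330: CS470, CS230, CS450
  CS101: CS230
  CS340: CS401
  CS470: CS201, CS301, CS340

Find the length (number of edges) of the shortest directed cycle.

For each vertex v, BFS finds the shortest path from v back to v.
The shortest such closed walk is CS470 → CS301 → CS310 → CS330 → CS470, length 4.

4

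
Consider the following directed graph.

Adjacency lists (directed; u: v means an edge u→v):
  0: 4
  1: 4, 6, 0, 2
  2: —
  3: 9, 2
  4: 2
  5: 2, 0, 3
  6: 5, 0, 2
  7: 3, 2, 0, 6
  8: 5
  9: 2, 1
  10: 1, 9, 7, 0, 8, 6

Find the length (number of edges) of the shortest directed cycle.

5

For each vertex v, BFS finds the shortest path from v back to v.
The shortest such closed walk is 9 → 1 → 6 → 5 → 3 → 9, length 5.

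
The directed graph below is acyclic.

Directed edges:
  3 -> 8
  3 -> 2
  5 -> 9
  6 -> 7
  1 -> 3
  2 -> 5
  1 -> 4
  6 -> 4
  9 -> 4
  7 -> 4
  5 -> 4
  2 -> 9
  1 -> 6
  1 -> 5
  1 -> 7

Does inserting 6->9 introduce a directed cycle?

Adding 6→9 creates a cycle iff 9 can already reach 6.
Explore from 9: no path reaches 6. The graph stays acyclic.

No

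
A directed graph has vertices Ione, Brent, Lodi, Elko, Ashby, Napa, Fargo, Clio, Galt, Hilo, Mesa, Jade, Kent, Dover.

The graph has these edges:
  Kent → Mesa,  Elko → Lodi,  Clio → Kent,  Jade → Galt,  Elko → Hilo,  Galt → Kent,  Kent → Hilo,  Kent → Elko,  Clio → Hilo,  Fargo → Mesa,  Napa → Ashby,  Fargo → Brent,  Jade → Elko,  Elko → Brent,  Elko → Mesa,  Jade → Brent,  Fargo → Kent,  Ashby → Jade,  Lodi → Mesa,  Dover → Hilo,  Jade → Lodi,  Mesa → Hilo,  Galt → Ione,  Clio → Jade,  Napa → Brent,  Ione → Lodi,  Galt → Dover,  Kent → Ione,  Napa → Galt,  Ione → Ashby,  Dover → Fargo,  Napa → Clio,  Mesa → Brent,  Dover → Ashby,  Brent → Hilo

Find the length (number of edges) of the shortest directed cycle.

4

For each vertex v, BFS finds the shortest path from v back to v.
The shortest such closed walk is Galt → Dover → Ashby → Jade → Galt, length 4.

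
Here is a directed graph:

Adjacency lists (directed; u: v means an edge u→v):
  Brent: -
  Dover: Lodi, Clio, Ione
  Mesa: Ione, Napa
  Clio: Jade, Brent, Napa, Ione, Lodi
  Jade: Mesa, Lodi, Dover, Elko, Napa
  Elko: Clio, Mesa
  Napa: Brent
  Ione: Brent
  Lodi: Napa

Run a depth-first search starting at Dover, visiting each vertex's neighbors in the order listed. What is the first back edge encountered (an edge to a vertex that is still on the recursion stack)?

Jade→Dover

DFS from Dover (visiting each vertex's neighbors in the order listed); mark gray on enter, black on exit:
Dover gray
  Lodi gray
    Napa gray
      Brent gray
      Brent black
    Napa black
  Lodi black
  Clio gray
    Jade gray
      Mesa gray
        Ione gray
          Ione→Brent: Brent black — skip
        Ione black
        Mesa→Napa: Napa black — skip
      Mesa black
      Jade→Lodi: Lodi black — skip
      Jade→Dover: Dover is gray → back edge
First back edge: Jade → Dover.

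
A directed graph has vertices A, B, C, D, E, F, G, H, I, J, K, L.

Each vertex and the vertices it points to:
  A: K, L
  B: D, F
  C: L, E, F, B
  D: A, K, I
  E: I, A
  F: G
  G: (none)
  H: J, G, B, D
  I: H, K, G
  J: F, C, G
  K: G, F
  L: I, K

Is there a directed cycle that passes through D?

Yes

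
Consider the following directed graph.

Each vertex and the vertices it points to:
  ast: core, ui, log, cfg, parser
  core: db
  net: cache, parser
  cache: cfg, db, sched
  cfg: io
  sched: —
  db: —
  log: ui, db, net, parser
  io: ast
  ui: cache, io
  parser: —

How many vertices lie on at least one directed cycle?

7

A vertex is on a directed cycle iff it belongs to a strongly connected component of size ≥ 2 (or has a self-loop).
The vertices on cycles are {io, ui, ast, cfg, log, net, cache} — 7 in total.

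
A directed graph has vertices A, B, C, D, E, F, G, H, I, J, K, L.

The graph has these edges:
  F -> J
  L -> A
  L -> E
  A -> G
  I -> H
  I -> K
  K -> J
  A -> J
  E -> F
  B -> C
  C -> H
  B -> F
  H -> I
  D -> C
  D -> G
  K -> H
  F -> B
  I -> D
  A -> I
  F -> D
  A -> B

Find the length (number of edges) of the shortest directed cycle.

For each vertex v, BFS finds the shortest path from v back to v.
The shortest such closed walk is F → B → F, length 2.

2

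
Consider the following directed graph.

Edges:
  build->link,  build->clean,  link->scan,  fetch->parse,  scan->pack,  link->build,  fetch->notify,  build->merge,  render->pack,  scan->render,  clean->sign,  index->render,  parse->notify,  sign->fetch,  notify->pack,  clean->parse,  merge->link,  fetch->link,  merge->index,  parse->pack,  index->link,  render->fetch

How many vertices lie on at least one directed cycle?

9

A vertex is on a directed cycle iff it belongs to a strongly connected component of size ≥ 2 (or has a self-loop).
The vertices on cycles are {link, scan, sign, build, clean, fetch, index, merge, render} — 9 in total.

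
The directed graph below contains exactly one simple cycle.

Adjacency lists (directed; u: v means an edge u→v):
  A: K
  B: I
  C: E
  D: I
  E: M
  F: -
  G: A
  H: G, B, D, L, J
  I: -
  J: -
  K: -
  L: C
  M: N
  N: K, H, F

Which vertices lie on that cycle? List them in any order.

C, E, H, L, M, N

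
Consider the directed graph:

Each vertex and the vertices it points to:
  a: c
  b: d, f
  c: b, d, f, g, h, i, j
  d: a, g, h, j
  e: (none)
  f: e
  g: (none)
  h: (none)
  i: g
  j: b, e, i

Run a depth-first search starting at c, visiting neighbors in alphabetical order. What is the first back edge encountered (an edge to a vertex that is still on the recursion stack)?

a→c

DFS from c (visiting neighbors in alphabetical order); mark gray on enter, black on exit:
c gray
  b gray
    d gray
      a gray
        a→c: c is gray → back edge
First back edge: a → c.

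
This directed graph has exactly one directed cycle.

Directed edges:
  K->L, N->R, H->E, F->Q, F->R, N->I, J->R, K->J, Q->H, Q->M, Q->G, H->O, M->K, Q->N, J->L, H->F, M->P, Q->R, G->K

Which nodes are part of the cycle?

DFS with gray/black marking from Q:
Q gray
  G gray
    K gray
      J gray
        L gray
        L black
        R gray
        R black
      J black
      K→L: L black — skip
    K black
  G black
  N gray
    N→R: R black — skip
    I gray
    I black
  N black
  H gray
    O gray
    O black
    E gray
    E black
    F gray
      F→R: R black — skip
      F→Q: Q is gray → back edge
Back edge closes the cycle Q → H → F → Q; its vertices are {F, H, Q}.

F, H, Q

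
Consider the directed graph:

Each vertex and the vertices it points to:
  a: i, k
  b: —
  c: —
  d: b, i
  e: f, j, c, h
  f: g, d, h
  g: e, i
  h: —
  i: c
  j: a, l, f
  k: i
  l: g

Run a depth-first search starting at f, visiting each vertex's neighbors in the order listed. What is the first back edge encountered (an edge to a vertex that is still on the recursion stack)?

e→f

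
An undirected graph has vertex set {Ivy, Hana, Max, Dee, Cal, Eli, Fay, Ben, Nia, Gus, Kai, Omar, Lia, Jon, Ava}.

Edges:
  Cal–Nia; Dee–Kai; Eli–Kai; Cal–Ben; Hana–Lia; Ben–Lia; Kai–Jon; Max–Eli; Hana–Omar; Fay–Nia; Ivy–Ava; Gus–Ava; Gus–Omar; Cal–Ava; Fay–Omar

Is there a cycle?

DFS, tracking each vertex's parent; an edge to a visited non-parent vertex closes a cycle.
Start from Omar:
visit Omar (parent –)
  visit Fay (parent Omar)
    visit Nia (parent Fay)
      Nia–Fay: parent, skip
      visit Cal (parent Nia)
        Cal–Nia: parent, skip
        visit Ben (parent Cal)
          Ben–Cal: parent, skip
          visit Lia (parent Ben)
            Lia–Ben: parent, skip
            visit Hana (parent Lia)
              Hana–Lia: parent, skip
              Hana–Omar: Omar visited and ≠ parent → cycle
Cycle: Omar – Fay – Nia – Cal – Ben – Lia – Hana – Omar.

Yes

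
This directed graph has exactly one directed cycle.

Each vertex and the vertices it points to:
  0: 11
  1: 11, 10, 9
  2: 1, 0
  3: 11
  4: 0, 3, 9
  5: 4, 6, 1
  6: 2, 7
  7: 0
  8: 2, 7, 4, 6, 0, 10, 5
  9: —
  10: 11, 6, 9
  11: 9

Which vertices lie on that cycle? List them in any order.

1, 2, 6, 10

DFS with gray/black marking from 6:
6 gray
  2 gray
    1 gray
      11 gray
        9 gray
        9 black
      11 black
      10 gray
        10→11: 11 black — skip
        10→6: 6 is gray → back edge
Back edge closes the cycle 6 → 2 → 1 → 10 → 6; its vertices are {1, 2, 6, 10}.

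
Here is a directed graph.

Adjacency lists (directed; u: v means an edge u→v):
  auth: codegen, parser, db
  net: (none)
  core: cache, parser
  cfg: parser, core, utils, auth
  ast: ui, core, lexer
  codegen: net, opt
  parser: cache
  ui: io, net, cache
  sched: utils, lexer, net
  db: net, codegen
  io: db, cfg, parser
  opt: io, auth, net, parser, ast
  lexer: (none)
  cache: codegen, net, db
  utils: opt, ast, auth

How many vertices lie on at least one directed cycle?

12

A vertex is on a directed cycle iff it belongs to a strongly connected component of size ≥ 2 (or has a self-loop).
The vertices on cycles are {db, io, ui, ast, cfg, opt, auth, core, cache, utils, parser, codegen} — 12 in total.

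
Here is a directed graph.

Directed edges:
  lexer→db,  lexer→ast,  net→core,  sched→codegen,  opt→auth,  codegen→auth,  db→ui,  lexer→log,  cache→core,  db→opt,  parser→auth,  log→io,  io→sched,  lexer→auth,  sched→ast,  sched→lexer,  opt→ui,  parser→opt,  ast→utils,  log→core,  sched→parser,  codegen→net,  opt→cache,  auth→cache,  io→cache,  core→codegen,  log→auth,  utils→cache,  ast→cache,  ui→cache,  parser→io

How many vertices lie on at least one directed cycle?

10

A vertex is on a directed cycle iff it belongs to a strongly connected component of size ≥ 2 (or has a self-loop).
The vertices on cycles are {io, log, net, auth, core, cache, lexer, sched, parser, codegen} — 10 in total.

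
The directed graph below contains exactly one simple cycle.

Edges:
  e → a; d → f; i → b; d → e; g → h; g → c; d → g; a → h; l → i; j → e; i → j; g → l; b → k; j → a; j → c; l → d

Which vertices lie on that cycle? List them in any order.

d, g, l

DFS with gray/black marking from g:
g gray
  c gray
  c black
  h gray
  h black
  l gray
    d gray
      f gray
      f black
      d→g: g is gray → back edge
Back edge closes the cycle g → l → d → g; its vertices are {d, g, l}.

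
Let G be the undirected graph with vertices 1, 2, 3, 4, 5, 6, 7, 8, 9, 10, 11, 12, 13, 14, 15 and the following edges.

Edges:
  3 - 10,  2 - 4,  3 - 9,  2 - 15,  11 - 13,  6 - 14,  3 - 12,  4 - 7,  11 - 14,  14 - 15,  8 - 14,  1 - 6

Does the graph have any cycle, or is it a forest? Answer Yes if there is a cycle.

No

DFS, tracking each vertex's parent; an edge to a visited non-parent vertex closes a cycle.
Start from 5:
visit 5 (parent –)
visit 1 (parent –)
  visit 6 (parent 1)
    visit 14 (parent 6)
      visit 11 (parent 14)
        visit 13 (parent 11)
          13–11: parent, skip
        11–14: parent, skip
      14–6: parent, skip
      visit 8 (parent 14)
        8–14: parent, skip
      visit 15 (parent 14)
        visit 2 (parent 15)
          visit 4 (parent 2)
            4–2: parent, skip
            visit 7 (parent 4)
              7–4: parent, skip
          2–15: parent, skip
        15–14: parent, skip
    6–1: parent, skip
visit 3 (parent –)
  visit 10 (parent 3)
    10–3: parent, skip
  visit 12 (parent 3)
    12–3: parent, skip
  visit 9 (parent 3)
    9–3: parent, skip
No non-parent visited neighbor found — the graph is a forest.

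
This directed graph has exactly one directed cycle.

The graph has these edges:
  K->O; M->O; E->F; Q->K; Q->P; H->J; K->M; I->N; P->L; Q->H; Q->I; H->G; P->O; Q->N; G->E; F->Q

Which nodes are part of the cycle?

E, F, G, H, Q

DFS with gray/black marking from Q:
Q gray
  H gray
    G gray
      E gray
        F gray
          F→Q: Q is gray → back edge
Back edge closes the cycle Q → H → G → E → F → Q; its vertices are {E, F, G, H, Q}.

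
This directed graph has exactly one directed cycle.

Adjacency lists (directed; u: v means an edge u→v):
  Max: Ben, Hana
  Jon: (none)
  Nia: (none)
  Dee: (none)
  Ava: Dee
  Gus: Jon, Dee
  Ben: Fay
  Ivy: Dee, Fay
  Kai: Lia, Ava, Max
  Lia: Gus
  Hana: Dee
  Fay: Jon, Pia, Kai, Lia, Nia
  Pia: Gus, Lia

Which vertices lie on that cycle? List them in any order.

Ben, Fay, Kai, Max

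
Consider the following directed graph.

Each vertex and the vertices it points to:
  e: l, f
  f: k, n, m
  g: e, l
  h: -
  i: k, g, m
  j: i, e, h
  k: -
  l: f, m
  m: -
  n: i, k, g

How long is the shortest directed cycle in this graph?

4

For each vertex v, BFS finds the shortest path from v back to v.
The shortest such closed walk is e → f → n → g → e, length 4.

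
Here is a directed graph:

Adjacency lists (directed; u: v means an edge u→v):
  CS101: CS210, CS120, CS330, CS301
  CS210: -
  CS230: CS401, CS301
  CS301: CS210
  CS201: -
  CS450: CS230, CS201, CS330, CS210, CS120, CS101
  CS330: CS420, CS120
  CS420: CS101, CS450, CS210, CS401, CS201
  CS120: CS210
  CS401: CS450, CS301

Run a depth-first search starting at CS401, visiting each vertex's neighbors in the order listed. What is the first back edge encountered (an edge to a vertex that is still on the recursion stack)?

CS230→CS401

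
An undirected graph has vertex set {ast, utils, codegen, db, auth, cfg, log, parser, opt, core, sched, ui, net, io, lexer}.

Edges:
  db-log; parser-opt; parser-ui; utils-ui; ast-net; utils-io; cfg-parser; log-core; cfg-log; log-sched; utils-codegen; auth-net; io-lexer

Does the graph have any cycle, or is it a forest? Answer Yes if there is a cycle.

No

DFS, tracking each vertex's parent; an edge to a visited non-parent vertex closes a cycle.
Start from auth:
visit auth (parent –)
  visit net (parent auth)
    visit ast (parent net)
      ast–net: parent, skip
    net–auth: parent, skip
visit utils (parent –)
  visit codegen (parent utils)
    codegen–utils: parent, skip
  visit ui (parent utils)
    ui–utils: parent, skip
    visit parser (parent ui)
      visit cfg (parent parser)
        visit log (parent cfg)
          visit core (parent log)
            core–log: parent, skip
          visit db (parent log)
            db–log: parent, skip
          visit sched (parent log)
            sched–log: parent, skip
          log–cfg: parent, skip
        cfg–parser: parent, skip
      visit opt (parent parser)
        opt–parser: parent, skip
      parser–ui: parent, skip
  visit io (parent utils)
    visit lexer (parent io)
      lexer–io: parent, skip
    io–utils: parent, skip
No non-parent visited neighbor found — the graph is a forest.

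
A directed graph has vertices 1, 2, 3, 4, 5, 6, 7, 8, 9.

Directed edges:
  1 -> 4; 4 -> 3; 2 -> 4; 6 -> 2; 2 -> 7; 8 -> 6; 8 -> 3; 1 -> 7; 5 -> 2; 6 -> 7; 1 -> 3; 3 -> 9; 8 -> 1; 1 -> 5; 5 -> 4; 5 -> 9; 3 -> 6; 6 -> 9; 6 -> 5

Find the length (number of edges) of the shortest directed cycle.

For each vertex v, BFS finds the shortest path from v back to v.
The shortest such closed walk is 3 → 6 → 5 → 4 → 3, length 4.

4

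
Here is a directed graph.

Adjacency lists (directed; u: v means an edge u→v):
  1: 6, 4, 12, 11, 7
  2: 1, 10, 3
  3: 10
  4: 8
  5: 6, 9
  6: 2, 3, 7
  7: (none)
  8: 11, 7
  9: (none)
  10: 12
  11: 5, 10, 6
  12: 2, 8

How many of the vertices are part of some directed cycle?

A vertex is on a directed cycle iff it belongs to a strongly connected component of size ≥ 2 (or has a self-loop).
The vertices on cycles are {1, 2, 3, 4, 5, 6, 8, 10, 11, 12} — 10 in total.

10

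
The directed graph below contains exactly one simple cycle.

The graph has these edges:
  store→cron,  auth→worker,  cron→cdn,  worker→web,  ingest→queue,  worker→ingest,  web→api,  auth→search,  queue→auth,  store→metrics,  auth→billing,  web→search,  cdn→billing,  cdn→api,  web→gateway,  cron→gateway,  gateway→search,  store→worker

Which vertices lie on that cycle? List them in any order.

DFS with gray/black marking from worker:
worker gray
  ingest gray
    queue gray
      auth gray
        search gray
        search black
        billing gray
        billing black
        auth→worker: worker is gray → back edge
Back edge closes the cycle worker → ingest → queue → auth → worker; its vertices are {auth, queue, ingest, worker}.

auth, queue, ingest, worker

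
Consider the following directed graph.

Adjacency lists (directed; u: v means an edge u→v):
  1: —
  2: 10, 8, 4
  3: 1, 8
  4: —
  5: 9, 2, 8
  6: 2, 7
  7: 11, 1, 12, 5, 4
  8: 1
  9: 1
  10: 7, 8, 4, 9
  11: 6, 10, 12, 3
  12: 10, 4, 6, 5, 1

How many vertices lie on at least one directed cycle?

A vertex is on a directed cycle iff it belongs to a strongly connected component of size ≥ 2 (or has a self-loop).
The vertices on cycles are {2, 5, 6, 7, 10, 11, 12} — 7 in total.

7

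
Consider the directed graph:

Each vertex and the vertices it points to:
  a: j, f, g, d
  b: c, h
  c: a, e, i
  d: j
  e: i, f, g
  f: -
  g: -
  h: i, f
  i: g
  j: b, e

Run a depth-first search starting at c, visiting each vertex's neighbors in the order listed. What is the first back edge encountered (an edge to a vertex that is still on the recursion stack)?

DFS from c (visiting each vertex's neighbors in the order listed); mark gray on enter, black on exit:
c gray
  a gray
    j gray
      b gray
        b→c: c is gray → back edge
First back edge: b → c.

b->c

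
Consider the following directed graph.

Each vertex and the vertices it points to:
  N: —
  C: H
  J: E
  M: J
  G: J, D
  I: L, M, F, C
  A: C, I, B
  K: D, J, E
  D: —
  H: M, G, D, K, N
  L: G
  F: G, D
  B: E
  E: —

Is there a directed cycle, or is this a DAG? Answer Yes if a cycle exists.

No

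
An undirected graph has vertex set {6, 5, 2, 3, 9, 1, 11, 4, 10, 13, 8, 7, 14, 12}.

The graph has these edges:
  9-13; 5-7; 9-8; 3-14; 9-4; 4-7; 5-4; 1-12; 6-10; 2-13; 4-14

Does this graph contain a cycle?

Yes

DFS, tracking each vertex's parent; an edge to a visited non-parent vertex closes a cycle.
Start from 3:
visit 3 (parent –)
  visit 14 (parent 3)
    visit 4 (parent 14)
      visit 7 (parent 4)
        7–4: parent, skip
        visit 5 (parent 7)
          5–7: parent, skip
          5–4: 4 visited and ≠ parent → cycle
Cycle: 4 – 7 – 5 – 4.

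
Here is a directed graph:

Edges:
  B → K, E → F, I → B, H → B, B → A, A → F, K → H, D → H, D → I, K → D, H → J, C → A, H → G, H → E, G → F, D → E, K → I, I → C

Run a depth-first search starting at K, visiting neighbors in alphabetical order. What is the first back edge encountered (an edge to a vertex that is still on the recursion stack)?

B→K

DFS from K (visiting neighbors in alphabetical order); mark gray on enter, black on exit:
K gray
  D gray
    E gray
      F gray
      F black
    E black
    H gray
      B gray
        A gray
          A→F: F black — skip
        A black
        B→K: K is gray → back edge
First back edge: B → K.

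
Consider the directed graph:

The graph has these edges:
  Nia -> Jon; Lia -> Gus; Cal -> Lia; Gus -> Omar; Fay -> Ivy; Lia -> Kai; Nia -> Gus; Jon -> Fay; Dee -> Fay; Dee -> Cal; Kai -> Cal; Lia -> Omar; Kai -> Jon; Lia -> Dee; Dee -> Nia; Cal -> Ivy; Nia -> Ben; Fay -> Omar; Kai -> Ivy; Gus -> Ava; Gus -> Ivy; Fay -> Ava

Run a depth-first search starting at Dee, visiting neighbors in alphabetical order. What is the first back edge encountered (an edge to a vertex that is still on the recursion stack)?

Lia->Dee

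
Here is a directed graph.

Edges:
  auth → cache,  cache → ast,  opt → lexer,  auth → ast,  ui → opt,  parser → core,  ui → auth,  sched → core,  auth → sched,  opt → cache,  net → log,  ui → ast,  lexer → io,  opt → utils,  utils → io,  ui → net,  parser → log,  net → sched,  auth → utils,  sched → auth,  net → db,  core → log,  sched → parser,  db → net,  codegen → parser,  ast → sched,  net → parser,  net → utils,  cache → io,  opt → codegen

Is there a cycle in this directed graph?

DFS with white/gray/black marking, starting from log:
log gray
log black
net gray
  sched gray
    parser gray
      core gray
        core→log: log black — skip
      core black
      parser→log: log black — skip
    parser black
    auth gray
      cache gray
        io gray
        io black
        ast gray
          ast→sched: sched is gray → back edge
Back edge found, so a cycle exists: sched → auth → cache → ast → sched.

Yes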